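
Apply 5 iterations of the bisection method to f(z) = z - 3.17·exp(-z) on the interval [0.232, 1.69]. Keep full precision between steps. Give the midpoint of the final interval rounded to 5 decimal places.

f(0.232000) = -2.281639, f(1.690000) = 1.105073 (opposite signs)
step 1: m = 0.961000, f(m) = -0.251557 < 0 → root in [0.961000, 1.690000]
step 2: m = 1.325500, f(m) = 0.483326 > 0 → root in [0.961000, 1.325500]
step 3: m = 1.143250, f(m) = 0.132713 > 0 → root in [0.961000, 1.143250]
step 4: m = 1.052125, f(m) = -0.054823 < 0 → root in [1.052125, 1.143250]
step 5: m = 1.097687, f(m) = 0.040043 > 0 → root in [1.052125, 1.097687]
Midpoint of [1.052125, 1.097687] = 1.074906

1.07491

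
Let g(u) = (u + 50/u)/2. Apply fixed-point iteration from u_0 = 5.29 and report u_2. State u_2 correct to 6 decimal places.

u_1 = g(5.290000) = 7.370898
u_2 = g(7.370898) = 7.077166

7.077166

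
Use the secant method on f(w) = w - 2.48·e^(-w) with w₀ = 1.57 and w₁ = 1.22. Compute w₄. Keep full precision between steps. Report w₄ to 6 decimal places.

f(w_0) = 1.054048, f(w_1) = 0.487829
w_2 = 1.220000 - (0.487829)·(1.220000 - 1.570000)/(0.487829 - (1.054048)) = 0.918455; f(w_2) = -0.071400
w_3 = 0.918455 - (-0.071400)·(0.918455 - 1.220000)/(-0.071400 - (0.487829)) = 0.956955; f(w_3) = 0.004485
w_4 = 0.956955 - (0.004485)·(0.956955 - 0.918455)/(0.004485 - (-0.071400)) = 0.954680; f(w_4) = 0.000040

0.954680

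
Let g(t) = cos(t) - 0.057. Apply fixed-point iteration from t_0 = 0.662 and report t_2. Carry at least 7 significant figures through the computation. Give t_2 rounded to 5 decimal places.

t_1 = g(0.662000) = 0.731764
t_2 = g(0.731764) = 0.686997

0.68700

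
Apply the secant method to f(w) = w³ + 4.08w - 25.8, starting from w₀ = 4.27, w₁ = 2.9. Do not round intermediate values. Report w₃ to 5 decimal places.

2.51779

Secant update: w_(k+1) = w_k − f(w_k)·(w_k − w_(k-1))/(f(w_k) − f(w_(k-1))).
f(w_0) = 69.476083, f(w_1) = 10.421000
w_2 = 2.900000 - (10.421000)·(2.900000 - 4.270000)/(10.421000 - (69.476083)) = 2.658247; f(w_2) = 3.829546
w_3 = 2.658247 - (3.829546)·(2.658247 - 2.900000)/(3.829546 - (10.421000)) = 2.517791; f(w_3) = 0.433549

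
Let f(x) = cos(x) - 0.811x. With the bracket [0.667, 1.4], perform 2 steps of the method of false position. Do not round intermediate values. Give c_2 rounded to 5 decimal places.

0.82973

f(0.667000) = 0.244744, f(1.400000) = -0.965433
step 1: c = 0.815241, f(c) = 0.024533 > 0 → new bracket [0.815241, 1.400000]
step 2: c = 0.829732, f(c) = 0.002161 > 0 → new bracket [0.829732, 1.400000]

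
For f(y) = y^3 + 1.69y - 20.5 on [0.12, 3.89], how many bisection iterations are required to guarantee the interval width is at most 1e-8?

29

Initial width b − a = 3.89 − 0.12 = 3.770000.
After n steps the width is (b−a)/2^n; need (b−a)/2^n ≤ 1e-8.
So n ≥ log₂(3.770000/1e-8) = log₂(377000000.0000) ≈ 28.4900.
Hence n = 29.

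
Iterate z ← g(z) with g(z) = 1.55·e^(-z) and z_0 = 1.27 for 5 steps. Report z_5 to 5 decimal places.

z_1 = g(1.270000) = 0.435289
z_2 = g(0.435289) = 1.002970
z_3 = g(1.002970) = 0.568522
z_4 = g(0.568522) = 0.877861
z_5 = g(0.877861) = 0.644290

0.64429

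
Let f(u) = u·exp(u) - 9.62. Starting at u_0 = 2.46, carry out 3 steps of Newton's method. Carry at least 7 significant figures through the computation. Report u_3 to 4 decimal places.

1.7222

f'(u) = (u + 1)·exp(u)
u_0 = 2.460000: f = 19.173836, f' = 40.498648 → u_1 = 2.460000 - (19.173836)/(40.498648) = 1.986556
u_1 = 1.986556: f = 4.862756, f' = 21.773139 → u_2 = 1.986556 - (4.862756)/(21.773139) = 1.763219
u_2 = 1.763219: f = 0.661640, f' = 16.112816 → u_3 = 1.763219 - (0.661640)/(16.112816) = 1.722156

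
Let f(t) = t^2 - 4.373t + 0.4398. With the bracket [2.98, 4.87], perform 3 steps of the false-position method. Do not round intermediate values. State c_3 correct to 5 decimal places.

4.26628

f(2.980000) = -3.711340, f(4.870000) = 2.860190
step 1: c = 4.047397, f(c) = -0.878044 < 0 → new bracket [4.047397, 4.870000]
step 2: c = 4.240612, f(c) = -0.121607 < 0 → new bracket [4.240612, 4.870000]
step 3: c = 4.266280, f(c) = -0.015497 < 0 → new bracket [4.266280, 4.870000]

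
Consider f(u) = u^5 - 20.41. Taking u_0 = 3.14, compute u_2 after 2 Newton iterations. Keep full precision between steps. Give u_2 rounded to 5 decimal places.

f'(u) = 5u^4
u_0 = 3.140000: f = 284.834776, f' = 486.058561 → u_1 = 3.140000 - (284.834776)/(486.058561) = 2.553991
u_1 = 2.553991: f = 88.256746, f' = 212.739109 → u_2 = 2.553991 - (88.256746)/(212.739109) = 2.139132

2.13913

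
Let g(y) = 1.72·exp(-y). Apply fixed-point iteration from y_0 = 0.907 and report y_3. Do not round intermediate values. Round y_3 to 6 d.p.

0.728637

y_1 = g(0.907000) = 0.694422
y_2 = g(0.694422) = 0.858905
y_3 = g(0.858905) = 0.728637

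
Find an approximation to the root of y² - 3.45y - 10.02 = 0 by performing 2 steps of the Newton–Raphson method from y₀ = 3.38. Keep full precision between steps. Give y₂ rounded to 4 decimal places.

Newton update: y ← y − f(y)/f'(y).
f'(y) = 2y - 3.45
y_0 = 3.380000: f = -10.256600, f' = 3.310000 → y_1 = 3.380000 - (-10.256600)/(3.310000) = 6.478671
y_1 = 6.478671: f = 9.601760, f' = 9.507341 → y_2 = 6.478671 - (9.601760)/(9.507341) = 5.468740

5.4687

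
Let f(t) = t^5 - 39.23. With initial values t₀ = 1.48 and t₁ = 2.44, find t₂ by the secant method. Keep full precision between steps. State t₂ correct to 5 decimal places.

1.86853

Secant update: t_(k+1) = t_k − f(t_k)·(t_k − t_(k-1))/(f(t_k) − f(t_(k-1))).
f(t_0) = -32.129179, f(t_1) = 47.256661
t_2 = 2.440000 - (47.256661)·(2.440000 - 1.480000)/(47.256661 - (-32.129179)) = 1.868533; f(t_2) = -16.452620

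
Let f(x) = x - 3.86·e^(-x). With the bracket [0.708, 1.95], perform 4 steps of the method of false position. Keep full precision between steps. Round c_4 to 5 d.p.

False-position update: c = (a·f(b) − b·f(a))/(f(b) − f(a)); replace the endpoint whose sign matches f(c).
f(0.708000) = -1.193546, f(1.950000) = 1.400822
step 1: c = 1.279385, f(c) = 0.205502 > 0 → new bracket [0.708000, 1.279385]
step 2: c = 1.195456, f(c) = 0.027552 > 0 → new bracket [0.708000, 1.195456]
step 3: c = 1.184458, f(c) = 0.003637 > 0 → new bracket [0.708000, 1.184458]
step 4: c = 1.183010, f(c) = 0.000479 > 0 → new bracket [0.708000, 1.183010]

1.18301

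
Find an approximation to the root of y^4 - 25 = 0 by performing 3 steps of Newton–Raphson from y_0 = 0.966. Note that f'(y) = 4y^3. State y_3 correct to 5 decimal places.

y_0 = 0.966000: f = -24.129220, f' = 3.605715 → y_1 = 0.966000 - (-24.129220)/(3.605715) = 7.657938
y_1 = 7.657938: f = 3414.120476, f' = 1796.368925 → y_2 = 7.657938 - (3414.120476)/(1796.368925) = 5.757370
y_2 = 5.757370: f = 1073.744484, f' = 763.365489 → y_3 = 5.757370 - (1073.744484)/(763.365489) = 4.350778

4.35078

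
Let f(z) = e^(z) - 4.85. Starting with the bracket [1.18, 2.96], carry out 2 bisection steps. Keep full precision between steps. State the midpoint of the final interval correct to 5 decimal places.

1.40250

f(1.180000) = -1.595626, f(2.960000) = 14.447972 (opposite signs)
step 1: m = 2.070000, f(m) = 3.074823 > 0 → root in [1.180000, 2.070000]
step 2: m = 1.625000, f(m) = 0.228419 > 0 → root in [1.180000, 1.625000]
Midpoint of [1.180000, 1.625000] = 1.402500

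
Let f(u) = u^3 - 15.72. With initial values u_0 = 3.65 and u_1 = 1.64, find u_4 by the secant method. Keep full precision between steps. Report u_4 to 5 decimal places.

2.47929

f(u_0) = 32.907125, f(u_1) = -11.309056
u_2 = 1.640000 - (-11.309056)·(1.640000 - 3.650000)/(-11.309056 - (32.907125)) = 2.154092; f(u_2) = -5.724766
u_3 = 2.154092 - (-5.724766)·(2.154092 - 1.640000)/(-5.724766 - (-11.309056)) = 2.681117; f(u_3) = 3.552910
u_4 = 2.681117 - (3.552910)·(2.681117 - 2.154092)/(3.552910 - (-5.724766)) = 2.479292; f(u_4) = -0.480076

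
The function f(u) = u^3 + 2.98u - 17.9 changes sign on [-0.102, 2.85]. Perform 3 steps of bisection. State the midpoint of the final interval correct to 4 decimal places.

f(-0.102000) = -18.205021, f(2.850000) = 13.742125 (opposite signs)
step 1: m = 1.374000, f(m) = -11.211538 < 0 → root in [1.374000, 2.850000]
step 2: m = 2.112000, f(m) = -2.185571 < 0 → root in [2.112000, 2.850000]
step 3: m = 2.481000, f(m) = 4.764831 > 0 → root in [2.112000, 2.481000]
Midpoint of [2.112000, 2.481000] = 2.296500

2.2965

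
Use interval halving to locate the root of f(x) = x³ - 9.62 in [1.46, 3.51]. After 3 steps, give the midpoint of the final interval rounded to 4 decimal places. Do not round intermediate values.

2.1006

f(1.460000) = -6.507864, f(3.510000) = 33.623551 (opposite signs)
step 1: m = 2.485000, f(m) = 5.725434 > 0 → root in [1.460000, 2.485000]
step 2: m = 1.972500, f(m) = -1.945483 < 0 → root in [1.972500, 2.485000]
step 3: m = 2.228750, f(m) = 1.450929 > 0 → root in [1.972500, 2.228750]
Midpoint of [1.972500, 2.228750] = 2.100625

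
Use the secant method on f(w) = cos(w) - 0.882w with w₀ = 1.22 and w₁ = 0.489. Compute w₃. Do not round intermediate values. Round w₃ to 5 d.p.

0.79658

f(w_0) = -0.732394, f(w_1) = 0.451505
w_2 = 0.489000 - (0.451505)·(0.489000 - 1.220000)/(0.451505 - (-0.732394)) = 0.767782; f(w_2) = 0.042269
w_3 = 0.767782 - (0.042269)·(0.767782 - 0.489000)/(0.042269 - (0.451505)) = 0.796577; f(w_3) = -0.003423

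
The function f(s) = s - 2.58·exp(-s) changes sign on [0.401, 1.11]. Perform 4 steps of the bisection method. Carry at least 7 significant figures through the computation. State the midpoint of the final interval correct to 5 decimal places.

f(0.401000) = -1.326697, f(1.110000) = 0.259738 (opposite signs)
step 1: m = 0.755500, f(m) = -0.456521 < 0 → root in [0.755500, 1.110000]
step 2: m = 0.932750, f(m) = -0.082403 < 0 → root in [0.932750, 1.110000]
step 3: m = 1.021375, f(m) = 0.092318 > 0 → root in [0.932750, 1.021375]
step 4: m = 0.977063, f(m) = 0.005911 > 0 → root in [0.932750, 0.977063]
Midpoint of [0.932750, 0.977063] = 0.954906

0.95491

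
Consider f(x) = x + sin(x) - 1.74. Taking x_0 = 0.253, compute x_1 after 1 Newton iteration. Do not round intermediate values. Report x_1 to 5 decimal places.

0.88135

f'(x) = 1 + cos(x)
x_0 = 0.253000: f = -1.236690, f' = 1.968166 → x_1 = 0.253000 - (-1.236690)/(1.968166) = 0.881347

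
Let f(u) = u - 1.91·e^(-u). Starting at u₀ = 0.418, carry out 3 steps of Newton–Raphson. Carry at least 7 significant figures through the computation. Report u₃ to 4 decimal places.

f'(u) = 1 + 1.91·e^(-u)
u_0 = 0.418000: f = -0.839472, f' = 2.257472 → u_1 = 0.418000 - (-0.839472)/(2.257472) = 0.789864
u_1 = 0.789864: f = -0.077098, f' = 1.866962 → u_2 = 0.789864 - (-0.077098)/(1.866962) = 0.831160
u_2 = 0.831160: f = -0.000729, f' = 1.831889 → u_3 = 0.831160 - (-0.000729)/(1.831889) = 0.831558

0.8316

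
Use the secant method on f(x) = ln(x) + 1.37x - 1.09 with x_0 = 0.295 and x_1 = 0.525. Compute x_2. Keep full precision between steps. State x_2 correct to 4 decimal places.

f(x_0) = -1.906630, f(x_1) = -1.015107
x_2 = 0.525000 - (-1.015107)·(0.525000 - 0.295000)/(-1.015107 - (-1.906630)) = 0.786883; f(x_2) = -0.251646

0.7869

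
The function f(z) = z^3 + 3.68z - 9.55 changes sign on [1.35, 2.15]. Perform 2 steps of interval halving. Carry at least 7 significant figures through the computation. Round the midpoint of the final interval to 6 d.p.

1.650000

f(1.350000) = -2.121625, f(2.150000) = 8.300375 (opposite signs)
step 1: m = 1.750000, f(m) = 2.249375 > 0 → root in [1.350000, 1.750000]
step 2: m = 1.550000, f(m) = -0.122125 < 0 → root in [1.550000, 1.750000]
Midpoint of [1.550000, 1.750000] = 1.650000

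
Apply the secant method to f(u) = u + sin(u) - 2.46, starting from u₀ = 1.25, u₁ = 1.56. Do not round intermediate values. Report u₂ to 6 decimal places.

1.474167

f(u_0) = -0.261015, f(u_1) = 0.099942
u_2 = 1.560000 - (0.099942)·(1.560000 - 1.250000)/(0.099942 - (-0.261015)) = 1.474167; f(u_2) = 0.009502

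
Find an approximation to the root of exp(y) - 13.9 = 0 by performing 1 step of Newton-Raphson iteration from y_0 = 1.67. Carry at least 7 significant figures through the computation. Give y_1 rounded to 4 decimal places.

f'(y) = exp(y)
y_0 = 1.670000: f = -8.587832, f' = 5.312168 → y_1 = 1.670000 - (-8.587832)/(5.312168) = 3.286634

3.2866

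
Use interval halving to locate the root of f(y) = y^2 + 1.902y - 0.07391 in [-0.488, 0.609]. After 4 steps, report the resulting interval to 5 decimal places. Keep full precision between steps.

[-0.00806, 0.06050]

f(-0.488000) = -0.763942, f(0.609000) = 1.455289 (opposite signs)
step 1: m = 0.060500, f(m) = 0.044821 > 0 → root in [-0.488000, 0.060500]
step 2: m = -0.213750, f(m) = -0.434773 < 0 → root in [-0.213750, 0.060500]
step 3: m = -0.076625, f(m) = -0.213779 < 0 → root in [-0.076625, 0.060500]
step 4: m = -0.008063, f(m) = -0.089180 < 0 → root in [-0.008063, 0.060500]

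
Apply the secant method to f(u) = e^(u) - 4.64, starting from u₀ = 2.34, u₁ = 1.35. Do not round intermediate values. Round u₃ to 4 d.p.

1.5411

f(u_0) = 5.741237, f(u_1) = -0.782574
u_2 = 1.350000 - (-0.782574)·(1.350000 - 2.340000)/(-0.782574 - (5.741237)) = 1.468757; f(u_2) = -0.296167
u_3 = 1.468757 - (-0.296167)·(1.468757 - 1.350000)/(-0.296167 - (-0.782574)) = 1.541067; f(u_3) = 0.029569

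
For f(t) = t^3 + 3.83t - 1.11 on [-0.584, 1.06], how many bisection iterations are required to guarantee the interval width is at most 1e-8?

28

Initial width b − a = 1.06 − -0.584 = 1.644000.
After n steps the width is (b−a)/2^n; need (b−a)/2^n ≤ 1e-8.
So n ≥ log₂(1.644000/1e-8) = log₂(164400000.0000) ≈ 27.2926.
Hence n = 28.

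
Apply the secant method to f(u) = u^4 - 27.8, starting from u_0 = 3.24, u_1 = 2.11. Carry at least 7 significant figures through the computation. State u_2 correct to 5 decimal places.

2.20976

f(u_0) = 82.399606, f(u_1) = -7.978806
u_2 = 2.110000 - (-7.978806)·(2.110000 - 3.240000)/(-7.978806 - (82.399606)) = 2.209759; f(u_2) = -3.955975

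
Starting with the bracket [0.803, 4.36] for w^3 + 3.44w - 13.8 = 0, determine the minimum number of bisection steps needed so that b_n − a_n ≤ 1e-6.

Initial width b − a = 4.36 − 0.803 = 3.557000.
After n steps the width is (b−a)/2^n; need (b−a)/2^n ≤ 1e-6.
So n ≥ log₂(3.557000/1e-6) = log₂(3557000.0000) ≈ 21.7622.
Hence n = 22.

22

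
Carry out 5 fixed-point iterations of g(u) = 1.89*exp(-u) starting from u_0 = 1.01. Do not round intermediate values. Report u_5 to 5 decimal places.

u_1 = g(1.010000) = 0.688374
u_2 = g(0.688374) = 0.949522
u_3 = g(0.949522) = 0.731290
u_4 = g(0.731290) = 0.909634
u_5 = g(0.909634) = 0.761050

0.76105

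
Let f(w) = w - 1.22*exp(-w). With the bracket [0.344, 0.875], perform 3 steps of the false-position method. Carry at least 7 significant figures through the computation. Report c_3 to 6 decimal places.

0.642057

f(0.344000) = -0.520893, f(0.875000) = 0.366428
step 1: c = 0.655718, f(c) = 0.022454 > 0 → new bracket [0.344000, 0.655718]
step 2: c = 0.642836, f(c) = 0.001362 > 0 → new bracket [0.344000, 0.642836]
step 3: c = 0.642057, f(c) = 0.000083 > 0 → new bracket [0.344000, 0.642057]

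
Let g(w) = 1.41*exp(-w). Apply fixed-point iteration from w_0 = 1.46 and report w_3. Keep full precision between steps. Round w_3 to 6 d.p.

w_1 = g(1.460000) = 0.327453
w_2 = g(0.327453) = 1.016267
w_3 = g(1.016267) = 0.510340

0.510340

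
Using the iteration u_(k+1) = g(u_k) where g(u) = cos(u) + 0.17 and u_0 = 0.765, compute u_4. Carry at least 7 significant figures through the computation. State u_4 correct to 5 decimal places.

0.81643

u_1 = g(0.765000) = 0.891382
u_2 = g(0.891382) = 0.798337
u_3 = g(0.798337) = 0.867899
u_4 = g(0.867899) = 0.816431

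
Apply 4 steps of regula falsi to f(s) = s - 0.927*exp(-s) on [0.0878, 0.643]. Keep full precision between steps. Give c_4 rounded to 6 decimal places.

f(0.087800) = -0.761280, f(0.643000) = 0.155664
step 1: c = 0.548747, f(c) = 0.013244 > 0 → new bracket [0.087800, 0.548747]
step 2: c = 0.540865, f(c) = 0.001125 > 0 → new bracket [0.087800, 0.540865]
step 3: c = 0.540197, f(c) = 0.000095 > 0 → new bracket [0.087800, 0.540197]
step 4: c = 0.540140, f(c) = 0.000008 > 0 → new bracket [0.087800, 0.540140]

0.540140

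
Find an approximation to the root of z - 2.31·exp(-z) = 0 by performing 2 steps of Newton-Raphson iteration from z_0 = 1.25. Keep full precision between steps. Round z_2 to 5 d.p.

0.92016

Newton update: z ← z − f(z)/f'(z).
f'(z) = 1 + 2.31·exp(-z)
z_0 = 1.250000: f = 0.588174, f' = 1.661826 → z_1 = 1.250000 - (0.588174)/(1.661826) = 0.896068
z_1 = 0.896068: f = -0.046809, f' = 1.942876 → z_2 = 0.896068 - (-0.046809)/(1.942876) = 0.920160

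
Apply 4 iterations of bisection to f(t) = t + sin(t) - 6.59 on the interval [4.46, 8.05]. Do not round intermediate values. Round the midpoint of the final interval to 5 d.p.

6.36719

f(4.460000) = -3.098319, f(8.050000) = 2.440850 (opposite signs)
step 1: m = 6.255000, f(m) = -0.363182 < 0 → root in [6.255000, 8.050000]
step 2: m = 7.152500, f(m) = 1.326387 > 0 → root in [6.255000, 7.152500]
step 3: m = 6.703750, f(m) = 0.522026 > 0 → root in [6.255000, 6.703750]
step 4: m = 6.479375, f(m) = 0.084309 > 0 → root in [6.255000, 6.479375]
Midpoint of [6.255000, 6.479375] = 6.367188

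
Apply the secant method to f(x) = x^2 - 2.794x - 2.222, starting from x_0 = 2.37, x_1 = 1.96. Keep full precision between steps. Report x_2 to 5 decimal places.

f(x_0) = -3.226880, f(x_1) = -3.856640
x_2 = 1.960000 - (-3.856640)·(1.960000 - 2.370000)/(-3.856640 - (-3.226880)) = 4.470833; f(x_2) = 5.274842

4.47083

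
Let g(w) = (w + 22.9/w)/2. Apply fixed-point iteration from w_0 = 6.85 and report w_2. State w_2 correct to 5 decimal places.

4.79489

w_1 = g(6.850000) = 5.096533
w_2 = g(5.096533) = 4.794892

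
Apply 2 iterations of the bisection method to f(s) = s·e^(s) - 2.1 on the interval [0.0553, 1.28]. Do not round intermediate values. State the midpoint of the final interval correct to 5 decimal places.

0.82074

f(0.055300) = -2.041556, f(1.280000) = 2.503699 (opposite signs)
step 1: m = 0.667650, f(m) = -0.798316 < 0 → root in [0.667650, 1.280000]
step 2: m = 0.973825, f(m) = 0.478741 > 0 → root in [0.667650, 0.973825]
Midpoint of [0.667650, 0.973825] = 0.820737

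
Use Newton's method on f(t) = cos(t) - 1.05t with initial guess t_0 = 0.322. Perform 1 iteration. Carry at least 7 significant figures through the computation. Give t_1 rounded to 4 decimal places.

0.7688

Newton update: t ← t − f(t)/f'(t).
f'(t) = -sin(t) - 1.05
t_0 = 0.322000: f = 0.610504, f' = -1.366464 → t_1 = 0.322000 - (0.610504)/(-1.366464) = 0.768777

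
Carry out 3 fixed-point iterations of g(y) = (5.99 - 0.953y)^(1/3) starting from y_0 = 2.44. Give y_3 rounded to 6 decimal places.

1.640406

y_1 = g(2.440000) = 1.541743
y_2 = g(1.541743) = 1.653494
y_3 = g(1.653494) = 1.640406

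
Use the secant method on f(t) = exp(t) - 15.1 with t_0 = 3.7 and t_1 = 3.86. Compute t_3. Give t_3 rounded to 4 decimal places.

2.8959

f(t_0) = 25.347304, f(t_1) = 32.365351
t_2 = 3.860000 - (32.365351)·(3.860000 - 3.700000)/(32.365351 - (25.347304)) = 3.122123; f(t_2) = 7.594507
t_3 = 3.122123 - (7.594507)·(3.122123 - 3.860000)/(7.594507 - (32.365351)) = 2.895897; f(t_3) = 2.999725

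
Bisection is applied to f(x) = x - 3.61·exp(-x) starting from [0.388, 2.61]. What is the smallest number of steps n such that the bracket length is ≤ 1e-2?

Initial width b − a = 2.61 − 0.388 = 2.222000.
After n steps the width is (b−a)/2^n; need (b−a)/2^n ≤ 1e-2.
So n ≥ log₂(2.222000/1e-2) = log₂(222.2000) ≈ 7.7957.
Hence n = 8.

8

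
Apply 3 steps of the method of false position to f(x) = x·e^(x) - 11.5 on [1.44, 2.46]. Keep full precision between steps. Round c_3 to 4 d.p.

1.8150

False-position update: c = (a·f(b) − b·f(a))/(f(b) − f(a)); replace the endpoint whose sign matches f(c).
f(1.440000) = -5.422198, f(2.460000) = 17.293836
step 1: c = 1.683469, f(c) = -2.435869 < 0 → new bracket [1.683469, 2.460000]
step 2: c = 1.779341, f(c) = -0.955718 < 0 → new bracket [1.779341, 2.460000]
step 3: c = 1.814986, f(c) = -0.354180 < 0 → new bracket [1.814986, 2.460000]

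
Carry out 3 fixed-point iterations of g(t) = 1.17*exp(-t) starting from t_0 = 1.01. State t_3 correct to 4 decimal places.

t_1 = g(1.010000) = 0.426136
t_2 = g(0.426136) = 0.764042
t_3 = g(0.764042) = 0.544962

0.5450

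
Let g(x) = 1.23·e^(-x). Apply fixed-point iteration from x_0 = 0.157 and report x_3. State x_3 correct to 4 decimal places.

x_1 = g(0.157000) = 1.051286
x_2 = g(1.051286) = 0.429870
x_3 = g(0.429870) = 0.800230

0.8002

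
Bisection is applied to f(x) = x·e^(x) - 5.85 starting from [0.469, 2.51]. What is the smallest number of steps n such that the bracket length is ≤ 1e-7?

25

Initial width b − a = 2.51 − 0.469 = 2.041000.
After n steps the width is (b−a)/2^n; need (b−a)/2^n ≤ 1e-7.
So n ≥ log₂(2.041000/1e-7) = log₂(20410000.0000) ≈ 24.2828.
Hence n = 25.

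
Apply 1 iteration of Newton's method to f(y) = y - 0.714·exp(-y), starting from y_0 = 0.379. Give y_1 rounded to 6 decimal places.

0.452729

Newton update: y ← y − f(y)/f'(y).
f'(y) = 1 + 0.714·exp(-y)
y_0 = 0.379000: f = -0.109766, f' = 1.488766 → y_1 = 0.379000 - (-0.109766)/(1.488766) = 0.452729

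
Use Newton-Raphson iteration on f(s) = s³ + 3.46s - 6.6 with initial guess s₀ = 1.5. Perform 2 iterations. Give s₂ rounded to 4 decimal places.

Newton update: s ← s − f(s)/f'(s).
f'(s) = 3s² + 3.46
s_0 = 1.500000: f = 1.965000, f' = 10.210000 → s_1 = 1.500000 - (1.965000)/(10.210000) = 1.307542
s_1 = 1.307542: f = 0.159552, f' = 8.588995 → s_2 = 1.307542 - (0.159552)/(8.588995) = 1.288965

1.2890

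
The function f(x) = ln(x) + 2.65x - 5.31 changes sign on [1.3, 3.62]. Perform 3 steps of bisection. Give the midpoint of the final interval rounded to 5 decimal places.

f(1.300000) = -1.602636, f(3.620000) = 5.569474 (opposite signs)
step 1: m = 2.460000, f(m) = 2.109161 > 0 → root in [1.300000, 2.460000]
step 2: m = 1.880000, f(m) = 0.303272 > 0 → root in [1.300000, 1.880000]
step 3: m = 1.590000, f(m) = -0.632766 < 0 → root in [1.590000, 1.880000]
Midpoint of [1.590000, 1.880000] = 1.735000

1.73500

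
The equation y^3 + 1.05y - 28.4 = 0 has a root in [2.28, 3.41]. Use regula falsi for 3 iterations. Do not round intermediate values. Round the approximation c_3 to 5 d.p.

f(2.280000) = -14.153648, f(3.410000) = 14.832321
step 1: c = 2.831771, f(c) = -2.718871 < 0 → new bracket [2.831771, 3.410000]
step 2: c = 2.921345, f(c) = -0.401076 < 0 → new bracket [2.921345, 3.410000]
step 3: c = 2.934211, f(c) = -0.056718 < 0 → new bracket [2.934211, 3.410000]

2.93421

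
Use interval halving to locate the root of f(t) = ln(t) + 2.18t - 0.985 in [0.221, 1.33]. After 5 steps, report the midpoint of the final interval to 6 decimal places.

0.654203

f(0.221000) = -2.012813, f(1.330000) = 2.199579 (opposite signs)
step 1: m = 0.775500, f(m) = 0.451343 > 0 → root in [0.221000, 0.775500]
step 2: m = 0.498250, f(m) = -0.595468 < 0 → root in [0.498250, 0.775500]
step 3: m = 0.636875, f(m) = -0.047794 < 0 → root in [0.636875, 0.775500]
step 4: m = 0.706188, f(m) = 0.206614 > 0 → root in [0.636875, 0.706188]
step 5: m = 0.671531, f(m) = 0.080743 > 0 → root in [0.636875, 0.671531]
Midpoint of [0.636875, 0.671531] = 0.654203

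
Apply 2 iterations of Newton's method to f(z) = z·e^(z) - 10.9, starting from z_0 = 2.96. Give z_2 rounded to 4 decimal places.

1.9614

Newton update: z ← z − f(z)/f'(z).
f'(z) = (z + 1)·e^(z)
z_0 = 2.960000: f = 46.221996, f' = 76.419968 → z_1 = 2.960000 - (46.221996)/(76.419968) = 2.355158
z_1 = 2.355158: f = 13.922885, f' = 35.362680 → z_2 = 2.355158 - (13.922885)/(35.362680) = 1.961441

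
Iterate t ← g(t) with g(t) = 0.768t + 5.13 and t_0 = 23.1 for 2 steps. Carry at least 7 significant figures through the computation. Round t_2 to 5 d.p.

t_1 = g(23.100000) = 22.870800
t_2 = g(22.870800) = 22.694774

22.69477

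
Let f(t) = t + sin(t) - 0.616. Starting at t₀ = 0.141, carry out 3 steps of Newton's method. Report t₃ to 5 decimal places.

Newton update: t ← t − f(t)/f'(t).
f'(t) = 1 + cos(t)
t_0 = 0.141000: f = -0.334467, f' = 1.990076 → t_1 = 0.141000 - (-0.334467)/(1.990076) = 0.309067
t_1 = 0.309067: f = -0.002762, f' = 1.952618 → t_2 = 0.309067 - (-0.002762)/(1.952618) = 0.310482
t_2 = 0.310482: f = -0.000000, f' = 1.952186 → t_3 = 0.310482 - (-0.000000)/(1.952186) = 0.310482

0.31048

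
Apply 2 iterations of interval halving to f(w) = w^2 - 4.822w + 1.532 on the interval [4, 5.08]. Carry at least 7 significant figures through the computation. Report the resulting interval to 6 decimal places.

f(4.000000) = -1.756000, f(5.080000) = 2.842640 (opposite signs)
step 1: m = 4.540000, f(m) = 0.251720 > 0 → root in [4.000000, 4.540000]
step 2: m = 4.270000, f(m) = -0.825040 < 0 → root in [4.270000, 4.540000]

[4.270000, 4.540000]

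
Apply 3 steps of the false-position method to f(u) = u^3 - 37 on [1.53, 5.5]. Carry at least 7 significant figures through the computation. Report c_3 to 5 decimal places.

3.10155

f(1.530000) = -33.418423, f(5.500000) = 129.375000
step 1: c = 2.344966, f(c) = -24.105344 < 0 → new bracket [2.344966, 5.500000]
step 2: c = 2.840490, f(c) = -14.081836 < 0 → new bracket [2.840490, 5.500000]
step 3: c = 3.101550, f(c) = -7.164301 < 0 → new bracket [3.101550, 5.500000]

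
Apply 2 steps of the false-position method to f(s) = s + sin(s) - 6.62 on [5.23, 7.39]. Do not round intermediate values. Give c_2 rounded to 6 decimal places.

f(5.230000) = -2.259004, f(7.390000) = 1.664278
step 1: c = 6.473716, f(c) = 0.043096 > 0 → new bracket [5.230000, 6.473716]
step 2: c = 6.450433, f(c) = -0.003097 < 0 → new bracket [6.450433, 6.473716]

6.450433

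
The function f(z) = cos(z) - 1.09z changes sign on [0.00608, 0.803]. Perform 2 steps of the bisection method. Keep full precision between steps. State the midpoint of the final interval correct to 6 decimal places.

0.703385

f(0.006080) = 0.993354, f(0.803000) = -0.180718 (opposite signs)
step 1: m = 0.404540, f(m) = 0.478335 > 0 → root in [0.404540, 0.803000]
step 2: m = 0.603770, f(m) = 0.165092 > 0 → root in [0.603770, 0.803000]
Midpoint of [0.603770, 0.803000] = 0.703385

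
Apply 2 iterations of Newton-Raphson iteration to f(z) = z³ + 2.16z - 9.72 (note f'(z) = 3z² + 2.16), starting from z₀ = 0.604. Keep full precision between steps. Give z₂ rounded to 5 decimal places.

z_0 = 0.604000: f = -8.195011, f' = 3.254448 → z_1 = 0.604000 - (-8.195011)/(3.254448) = 3.122096
z_1 = 3.122096: f = 27.456293, f' = 31.402443 → z_2 = 3.122096 - (27.456293)/(31.402443) = 2.247759

2.24776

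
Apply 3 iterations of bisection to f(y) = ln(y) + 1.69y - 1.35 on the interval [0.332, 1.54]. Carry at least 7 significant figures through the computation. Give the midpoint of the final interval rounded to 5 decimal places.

f(0.332000) = -1.891540, f(1.540000) = 1.684382 (opposite signs)
step 1: m = 0.936000, f(m) = 0.165700 > 0 → root in [0.332000, 0.936000]
step 2: m = 0.634000, f(m) = -0.734246 < 0 → root in [0.634000, 0.936000]
step 3: m = 0.785000, f(m) = -0.265422 < 0 → root in [0.785000, 0.936000]
Midpoint of [0.785000, 0.936000] = 0.860500

0.86050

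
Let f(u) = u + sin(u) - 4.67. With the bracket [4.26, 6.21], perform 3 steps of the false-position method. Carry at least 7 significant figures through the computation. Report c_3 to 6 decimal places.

5.422112

False-position update: c = (a·f(b) − b·f(a))/(f(b) − f(a)); replace the endpoint whose sign matches f(c).
f(4.260000) = -1.309405, f(6.210000) = 1.466880
step 1: c = 5.179697, f(c) = -0.383088 < 0 → new bracket [5.179697, 6.210000]
step 2: c = 5.393050, f(c) = -0.054107 < 0 → new bracket [5.393050, 6.210000]
step 3: c = 5.422112, f(c) = -0.006431 < 0 → new bracket [5.422112, 6.210000]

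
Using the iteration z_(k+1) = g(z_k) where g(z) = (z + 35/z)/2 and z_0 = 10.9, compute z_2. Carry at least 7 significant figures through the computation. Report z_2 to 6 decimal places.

6.008085

z_1 = g(10.900000) = 7.055505
z_2 = g(7.055505) = 6.008085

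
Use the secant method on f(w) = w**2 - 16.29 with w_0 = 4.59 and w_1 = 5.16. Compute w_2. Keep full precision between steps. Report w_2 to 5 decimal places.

4.09994

Secant update: w_(k+1) = w_k − f(w_k)·(w_k − w_(k-1))/(f(w_k) − f(w_(k-1))).
f(w_0) = 4.778100, f(w_1) = 10.335600
w_2 = 5.160000 - (10.335600)·(5.160000 - 4.590000)/(10.335600 - (4.778100)) = 4.099938; f(w_2) = 0.519495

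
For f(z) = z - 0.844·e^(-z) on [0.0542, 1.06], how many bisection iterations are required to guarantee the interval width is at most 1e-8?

27

Initial width b − a = 1.06 − 0.0542 = 1.005800.
After n steps the width is (b−a)/2^n; need (b−a)/2^n ≤ 1e-8.
So n ≥ log₂(1.005800/1e-8) = log₂(100580000.0000) ≈ 26.5838.
Hence n = 27.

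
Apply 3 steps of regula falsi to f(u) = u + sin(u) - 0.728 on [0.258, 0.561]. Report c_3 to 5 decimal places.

0.36813

f(0.258000) = -0.214853, f(0.561000) = 0.365033
step 1: c = 0.370264, f(c) = 0.004126 > 0 → new bracket [0.258000, 0.370264]
step 2: c = 0.368149, f(c) = 0.000038 > 0 → new bracket [0.258000, 0.368149]
step 3: c = 0.368129, f(c) = 0.000000 > 0 → new bracket [0.258000, 0.368129]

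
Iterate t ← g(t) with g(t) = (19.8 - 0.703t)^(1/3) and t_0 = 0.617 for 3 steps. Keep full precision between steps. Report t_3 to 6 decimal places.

2.618829

t_1 = g(0.617000) = 2.685438
t_2 = g(2.685438) = 2.616470
t_3 = g(2.616470) = 2.618829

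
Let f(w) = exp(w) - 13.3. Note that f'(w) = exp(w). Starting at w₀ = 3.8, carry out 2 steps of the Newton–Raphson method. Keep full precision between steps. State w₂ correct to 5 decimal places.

w_0 = 3.800000: f = 31.401184, f' = 44.701184 → w_1 = 3.800000 - (31.401184)/(44.701184) = 3.097531
w_1 = 3.097531: f = 8.843218, f' = 22.143218 → w_2 = 3.097531 - (8.843218)/(22.143218) = 2.698167

2.69817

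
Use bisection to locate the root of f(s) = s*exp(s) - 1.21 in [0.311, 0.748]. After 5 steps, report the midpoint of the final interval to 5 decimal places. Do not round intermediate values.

0.64558

f(0.311000) = -0.785551, f(0.748000) = 0.370352 (opposite signs)
step 1: m = 0.529500, f(m) = -0.310865 < 0 → root in [0.529500, 0.748000]
step 2: m = 0.638750, f(m) = -0.000136 < 0 → root in [0.638750, 0.748000]
step 3: m = 0.693375, f(m) = 0.177066 > 0 → root in [0.638750, 0.693375]
step 4: m = 0.666063, f(m) = 0.086529 > 0 → root in [0.638750, 0.666063]
step 5: m = 0.652406, f(m) = 0.042722 > 0 → root in [0.638750, 0.652406]
Midpoint of [0.638750, 0.652406] = 0.645578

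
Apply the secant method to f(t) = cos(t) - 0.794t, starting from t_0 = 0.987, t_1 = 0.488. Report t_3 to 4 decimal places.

f(t_0) = -0.232483, f(t_1) = 0.495800
t_2 = 0.488000 - (0.495800)·(0.488000 - 0.987000)/(0.495800 - (-0.232483)) = 0.827709; f(t_2) = 0.019363
t_3 = 0.827709 - (0.019363)·(0.827709 - 0.488000)/(0.019363 - (0.495800)) = 0.841516; f(t_3) = -0.001830

0.8415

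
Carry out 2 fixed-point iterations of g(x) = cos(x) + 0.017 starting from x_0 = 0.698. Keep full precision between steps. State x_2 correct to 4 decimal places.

0.7257

x_1 = g(0.698000) = 0.783129
x_2 = g(0.783129) = 0.725709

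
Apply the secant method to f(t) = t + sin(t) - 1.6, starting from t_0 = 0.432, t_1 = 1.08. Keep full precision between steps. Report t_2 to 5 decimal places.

f(t_0) = -0.749312, f(t_1) = 0.361958
t_2 = 1.080000 - (0.361958)·(1.080000 - 0.432000)/(0.361958 - (-0.749312)) = 0.868936; f(t_2) = 0.032579

0.86894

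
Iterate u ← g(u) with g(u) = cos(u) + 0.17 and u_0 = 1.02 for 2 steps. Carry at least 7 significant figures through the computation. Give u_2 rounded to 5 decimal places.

0.93910

u_1 = g(1.020000) = 0.693366
u_2 = g(0.693366) = 0.939099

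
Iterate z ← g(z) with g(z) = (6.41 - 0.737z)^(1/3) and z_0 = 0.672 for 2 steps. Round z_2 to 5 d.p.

1.71873

z_1 = g(0.672000) = 1.808472
z_2 = g(1.808472) = 1.718727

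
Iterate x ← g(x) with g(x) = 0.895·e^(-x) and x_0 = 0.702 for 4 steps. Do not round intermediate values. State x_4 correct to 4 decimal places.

0.5407

x_1 = g(0.702000) = 0.443556
x_2 = g(0.443556) = 0.574367
x_3 = g(0.574367) = 0.503940
x_4 = g(0.503940) = 0.540710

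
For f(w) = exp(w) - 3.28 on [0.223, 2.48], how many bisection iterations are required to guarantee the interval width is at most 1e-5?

Initial width b − a = 2.48 − 0.223 = 2.257000.
After n steps the width is (b−a)/2^n; need (b−a)/2^n ≤ 1e-5.
So n ≥ log₂(2.257000/1e-5) = log₂(225700.0000) ≈ 17.7840.
Hence n = 18.

18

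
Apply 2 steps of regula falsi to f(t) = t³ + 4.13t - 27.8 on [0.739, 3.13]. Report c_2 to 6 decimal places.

f(0.739000) = -24.344347, f(3.130000) = 15.791197
step 1: c = 2.189269, f(c) = -8.265375 < 0 → new bracket [2.189269, 3.130000]
step 2: c = 2.512486, f(c) = -1.563148 < 0 → new bracket [2.512486, 3.130000]

2.512486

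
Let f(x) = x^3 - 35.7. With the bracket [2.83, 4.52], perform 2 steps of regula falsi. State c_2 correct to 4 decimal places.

3.2485

f(2.830000) = -13.034813, f(4.520000) = 56.645408
step 1: c = 3.146142, f(c) = -4.558832 < 0 → new bracket [3.146142, 4.520000]
step 2: c = 3.248474, f(c) = -1.420194 < 0 → new bracket [3.248474, 4.520000]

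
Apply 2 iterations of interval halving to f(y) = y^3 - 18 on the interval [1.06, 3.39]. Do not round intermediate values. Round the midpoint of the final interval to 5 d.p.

f(1.060000) = -16.808984, f(3.390000) = 20.958219 (opposite signs)
step 1: m = 2.225000, f(m) = -6.984859 < 0 → root in [2.225000, 3.390000]
step 2: m = 2.807500, f(m) = 4.128873 > 0 → root in [2.225000, 2.807500]
Midpoint of [2.225000, 2.807500] = 2.516250

2.51625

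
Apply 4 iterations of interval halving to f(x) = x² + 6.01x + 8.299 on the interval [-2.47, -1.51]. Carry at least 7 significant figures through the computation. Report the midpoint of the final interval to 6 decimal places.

-2.140000

f(-2.470000) = -0.444800, f(-1.510000) = 1.504000 (opposite signs)
step 1: m = -1.990000, f(m) = 0.299200 > 0 → root in [-2.470000, -1.990000]
step 2: m = -2.230000, f(m) = -0.130400 < 0 → root in [-2.230000, -1.990000]
step 3: m = -2.110000, f(m) = 0.070000 > 0 → root in [-2.230000, -2.110000]
step 4: m = -2.170000, f(m) = -0.033800 < 0 → root in [-2.170000, -2.110000]
Midpoint of [-2.170000, -2.110000] = -2.140000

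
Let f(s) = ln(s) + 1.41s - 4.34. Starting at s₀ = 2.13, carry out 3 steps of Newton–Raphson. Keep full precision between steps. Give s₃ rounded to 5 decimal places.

2.44418

f'(s) = 1/s + 1.41
s_0 = 2.130000: f = -0.580578, f' = 1.879484 → s_1 = 2.130000 - (-0.580578)/(1.879484) = 2.438903
s_1 = 2.438903: f = -0.009599, f' = 1.820020 → s_2 = 2.438903 - (-0.009599)/(1.820020) = 2.444177
s_2 = 2.444177: f = -0.000002, f' = 1.819136 → s_3 = 2.444177 - (-0.000002)/(1.819136) = 2.444178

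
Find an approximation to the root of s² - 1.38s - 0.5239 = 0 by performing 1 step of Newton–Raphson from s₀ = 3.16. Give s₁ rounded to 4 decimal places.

f'(s) = 2s - 1.38
s_0 = 3.160000: f = 5.100900, f' = 4.940000 → s_1 = 3.160000 - (5.100900)/(4.940000) = 2.127429

2.1274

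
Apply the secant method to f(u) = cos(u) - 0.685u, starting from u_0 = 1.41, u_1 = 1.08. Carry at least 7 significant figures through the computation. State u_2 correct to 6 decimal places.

f(u_0) = -0.805746, f(u_1) = -0.268472
u_2 = 1.080000 - (-0.268472)·(1.080000 - 1.410000)/(-0.268472 - (-0.805746)) = 0.915102; f(u_2) = -0.017135

0.915102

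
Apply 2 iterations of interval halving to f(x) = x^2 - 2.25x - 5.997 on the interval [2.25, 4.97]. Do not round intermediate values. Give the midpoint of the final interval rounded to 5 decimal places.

f(2.250000) = -5.997000, f(4.970000) = 7.521400 (opposite signs)
step 1: m = 3.610000, f(m) = -1.087400 < 0 → root in [3.610000, 4.970000]
step 2: m = 4.290000, f(m) = 2.754600 > 0 → root in [3.610000, 4.290000]
Midpoint of [3.610000, 4.290000] = 3.950000

3.95000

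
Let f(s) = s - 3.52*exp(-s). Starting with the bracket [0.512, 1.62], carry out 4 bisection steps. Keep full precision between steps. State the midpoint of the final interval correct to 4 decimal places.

1.1006

f(0.512000) = -1.597521, f(1.620000) = 0.923397 (opposite signs)
step 1: m = 1.066000, f(m) = -0.146229 < 0 → root in [1.066000, 1.620000]
step 2: m = 1.343000, f(m) = 0.424064 > 0 → root in [1.066000, 1.343000]
step 3: m = 1.204500, f(m) = 0.149057 > 0 → root in [1.066000, 1.204500]
step 4: m = 1.135250, f(m) = 0.004127 > 0 → root in [1.066000, 1.135250]
Midpoint of [1.066000, 1.135250] = 1.100625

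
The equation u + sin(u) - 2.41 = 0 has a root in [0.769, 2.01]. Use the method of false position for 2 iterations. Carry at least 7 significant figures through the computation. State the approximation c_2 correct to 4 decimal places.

1.4559

f(0.769000) = -0.945583, f(2.010000) = 0.505091
step 1: c = 1.577913, f(c) = 0.167888 > 0 → new bracket [0.769000, 1.577913]
step 2: c = 1.455946, f(c) = 0.039358 > 0 → new bracket [0.769000, 1.455946]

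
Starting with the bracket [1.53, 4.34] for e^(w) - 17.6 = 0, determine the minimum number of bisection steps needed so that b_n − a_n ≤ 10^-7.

Initial width b − a = 4.34 − 1.53 = 2.810000.
After n steps the width is (b−a)/2^n; need (b−a)/2^n ≤ 10^-7.
So n ≥ log₂(2.810000/10^-7) = log₂(28100000.0000) ≈ 24.7441.
Hence n = 25.

25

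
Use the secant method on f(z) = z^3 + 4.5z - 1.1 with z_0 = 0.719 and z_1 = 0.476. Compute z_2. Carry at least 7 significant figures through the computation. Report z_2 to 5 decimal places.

0.27015

f(z_0) = 2.507195, f(z_1) = 1.149850
z_2 = 0.476000 - (1.149850)·(0.476000 - 0.719000)/(1.149850 - (2.507195)) = 0.270147; f(z_2) = 0.135376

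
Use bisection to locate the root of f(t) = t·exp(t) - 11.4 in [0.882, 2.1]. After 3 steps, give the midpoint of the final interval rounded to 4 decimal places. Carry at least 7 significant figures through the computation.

f(0.882000) = -9.269329, f(2.100000) = 5.748957 (opposite signs)
step 1: m = 1.491000, f(m) = -4.777672 < 0 → root in [1.491000, 2.100000]
step 2: m = 1.795500, f(m) = -0.586628 < 0 → root in [1.795500, 2.100000]
step 3: m = 1.947750, f(m) = 2.259358 > 0 → root in [1.795500, 1.947750]
Midpoint of [1.795500, 1.947750] = 1.871625

1.8716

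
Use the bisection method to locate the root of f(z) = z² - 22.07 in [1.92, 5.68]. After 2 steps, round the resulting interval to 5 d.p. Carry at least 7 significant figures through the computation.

[3.80000, 4.74000]

f(1.920000) = -18.383600, f(5.680000) = 10.192400 (opposite signs)
step 1: m = 3.800000, f(m) = -7.630000 < 0 → root in [3.800000, 5.680000]
step 2: m = 4.740000, f(m) = 0.397600 > 0 → root in [3.800000, 4.740000]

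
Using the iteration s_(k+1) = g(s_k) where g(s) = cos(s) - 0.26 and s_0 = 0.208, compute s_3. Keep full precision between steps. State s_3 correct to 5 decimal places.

0.62100

s_1 = g(0.208000) = 0.718446
s_2 = g(0.718446) = 0.492830
s_3 = g(0.492830) = 0.620998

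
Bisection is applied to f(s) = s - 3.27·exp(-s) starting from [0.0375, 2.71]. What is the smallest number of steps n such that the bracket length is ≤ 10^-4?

15

Initial width b − a = 2.71 − 0.0375 = 2.672500.
After n steps the width is (b−a)/2^n; need (b−a)/2^n ≤ 10^-4.
So n ≥ log₂(2.672500/10^-4) = log₂(26725.0000) ≈ 14.7059.
Hence n = 15.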